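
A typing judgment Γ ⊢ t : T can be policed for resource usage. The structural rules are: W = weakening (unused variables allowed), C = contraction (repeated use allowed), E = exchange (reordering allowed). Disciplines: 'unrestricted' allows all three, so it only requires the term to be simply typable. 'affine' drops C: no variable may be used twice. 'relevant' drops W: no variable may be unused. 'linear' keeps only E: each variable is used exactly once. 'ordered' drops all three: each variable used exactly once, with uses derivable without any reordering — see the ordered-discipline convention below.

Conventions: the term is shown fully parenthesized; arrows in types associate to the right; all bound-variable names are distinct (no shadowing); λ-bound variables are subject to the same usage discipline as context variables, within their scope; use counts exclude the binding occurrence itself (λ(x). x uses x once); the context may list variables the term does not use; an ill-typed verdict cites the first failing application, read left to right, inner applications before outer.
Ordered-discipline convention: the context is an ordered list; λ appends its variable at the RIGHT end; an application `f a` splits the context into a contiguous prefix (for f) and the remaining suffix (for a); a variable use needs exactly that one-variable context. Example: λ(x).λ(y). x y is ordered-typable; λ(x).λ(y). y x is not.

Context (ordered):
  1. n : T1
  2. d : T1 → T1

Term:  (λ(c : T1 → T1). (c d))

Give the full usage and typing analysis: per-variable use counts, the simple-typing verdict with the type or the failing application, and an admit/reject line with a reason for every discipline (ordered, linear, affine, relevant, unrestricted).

usage: n=0; d=1; c [bound]=1
order of uses: c, d
typing: ill-typed: a function awaiting T1 gets T1 → T1
ordered: ✗ — a type mismatch blocks all five
linear: ✗ — the type mismatch rejects it
affine: ✗ — not simply typable
relevant: ✗ — fails simple typing
unrestricted: ✗ — a type mismatch blocks all five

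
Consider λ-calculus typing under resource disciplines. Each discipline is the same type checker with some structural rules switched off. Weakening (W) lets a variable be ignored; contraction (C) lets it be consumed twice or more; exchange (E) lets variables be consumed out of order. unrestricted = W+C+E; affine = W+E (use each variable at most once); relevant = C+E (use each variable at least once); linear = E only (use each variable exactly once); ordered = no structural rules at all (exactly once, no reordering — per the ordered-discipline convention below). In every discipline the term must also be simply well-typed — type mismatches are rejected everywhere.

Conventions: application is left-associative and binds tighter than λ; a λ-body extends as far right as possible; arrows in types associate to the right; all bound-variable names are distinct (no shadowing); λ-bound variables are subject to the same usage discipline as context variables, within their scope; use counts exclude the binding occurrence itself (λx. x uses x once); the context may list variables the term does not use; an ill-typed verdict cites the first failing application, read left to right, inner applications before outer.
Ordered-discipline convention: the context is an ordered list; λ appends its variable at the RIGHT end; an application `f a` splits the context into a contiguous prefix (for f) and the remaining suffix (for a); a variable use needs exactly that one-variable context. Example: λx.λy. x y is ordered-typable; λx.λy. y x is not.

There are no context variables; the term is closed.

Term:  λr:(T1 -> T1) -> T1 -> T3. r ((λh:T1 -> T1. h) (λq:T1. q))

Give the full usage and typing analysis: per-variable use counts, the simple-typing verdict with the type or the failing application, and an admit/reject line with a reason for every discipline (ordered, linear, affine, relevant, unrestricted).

variable uses: r [bound]: 1; h [bound]: 1; q [bound]: 1
use order (left to right): r, h, q
typing: ✓ — ((T1 -> T1) -> T1 -> T3) -> T1 -> T3
ordered: ✓ — r, h, q: once each, no exchange needed
linear: ✓ — r, h, q: one use apiece
affine: ✓ — at most one use each (r, h, q)
relevant: ✓ — every one of r, h, q appears
unrestricted: ✓ — typability at ((T1 -> T1) -> T1 -> T3) -> T1 -> T3 is all that's needed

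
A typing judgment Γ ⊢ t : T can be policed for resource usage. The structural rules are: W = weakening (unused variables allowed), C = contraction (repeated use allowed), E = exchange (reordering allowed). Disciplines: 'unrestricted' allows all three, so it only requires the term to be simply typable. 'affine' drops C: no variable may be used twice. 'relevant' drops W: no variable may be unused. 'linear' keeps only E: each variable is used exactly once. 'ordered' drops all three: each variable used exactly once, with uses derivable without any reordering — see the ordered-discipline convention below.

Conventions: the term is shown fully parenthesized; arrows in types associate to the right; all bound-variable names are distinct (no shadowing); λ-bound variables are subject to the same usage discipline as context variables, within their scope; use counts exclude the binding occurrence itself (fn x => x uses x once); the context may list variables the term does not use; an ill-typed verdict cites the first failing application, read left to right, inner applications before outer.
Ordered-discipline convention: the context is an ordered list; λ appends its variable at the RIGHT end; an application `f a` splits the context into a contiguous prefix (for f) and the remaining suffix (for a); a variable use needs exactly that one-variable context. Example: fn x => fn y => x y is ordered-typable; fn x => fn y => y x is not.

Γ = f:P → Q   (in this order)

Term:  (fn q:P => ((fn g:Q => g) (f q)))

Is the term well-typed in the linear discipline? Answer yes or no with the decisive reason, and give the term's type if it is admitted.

yes — exactly-once usage across f, q, g; term : P → Q
usage: f ×1, q (λ-bound) ×1, g (λ-bound) ×1
left-to-right use order: g, f, q
typing: well-typed — term : P → Q
per-discipline verdicts: ordered ✓, linear ✓, affine ✓, relevant ✓, unrestricted ✓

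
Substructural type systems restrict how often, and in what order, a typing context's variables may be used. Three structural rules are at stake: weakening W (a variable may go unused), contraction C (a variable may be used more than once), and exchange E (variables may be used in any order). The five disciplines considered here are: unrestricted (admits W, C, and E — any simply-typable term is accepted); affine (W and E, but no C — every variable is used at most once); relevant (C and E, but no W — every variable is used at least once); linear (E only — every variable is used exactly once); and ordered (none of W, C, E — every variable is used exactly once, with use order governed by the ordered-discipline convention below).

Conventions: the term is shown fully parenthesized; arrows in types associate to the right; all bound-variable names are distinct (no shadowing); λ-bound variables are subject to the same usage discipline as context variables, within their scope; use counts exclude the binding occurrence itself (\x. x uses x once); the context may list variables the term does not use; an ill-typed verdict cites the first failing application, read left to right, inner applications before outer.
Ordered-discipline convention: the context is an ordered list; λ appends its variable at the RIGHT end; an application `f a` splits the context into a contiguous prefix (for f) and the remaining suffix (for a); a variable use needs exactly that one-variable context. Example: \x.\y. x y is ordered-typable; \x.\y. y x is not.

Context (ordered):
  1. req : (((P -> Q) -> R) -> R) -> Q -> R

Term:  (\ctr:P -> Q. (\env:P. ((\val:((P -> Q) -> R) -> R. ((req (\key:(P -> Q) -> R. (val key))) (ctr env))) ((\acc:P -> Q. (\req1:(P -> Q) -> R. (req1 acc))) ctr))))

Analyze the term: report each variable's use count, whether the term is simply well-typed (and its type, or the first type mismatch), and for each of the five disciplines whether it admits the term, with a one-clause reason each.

usage: req: 1; ctr (bound): 2; env (bound): 1; val (bound): 1; key (bound): 1; acc (bound): 1; req1 (bound): 1
order of uses: req, val, key, ctr, env, req1, acc, ctr
typing: the term checks, with type (P -> Q) -> P -> R
ordered: ✗, uses contraction: ctr ×2
linear: ✗, uses contraction: ctr ×2
affine: ✗, uses contraction: ctr ×2
relevant: ✓, none of req, ctr, env, val, key, acc, req1 goes unused
unrestricted: ✓, simply typable at (P -> Q) -> P -> R; W, C, E all held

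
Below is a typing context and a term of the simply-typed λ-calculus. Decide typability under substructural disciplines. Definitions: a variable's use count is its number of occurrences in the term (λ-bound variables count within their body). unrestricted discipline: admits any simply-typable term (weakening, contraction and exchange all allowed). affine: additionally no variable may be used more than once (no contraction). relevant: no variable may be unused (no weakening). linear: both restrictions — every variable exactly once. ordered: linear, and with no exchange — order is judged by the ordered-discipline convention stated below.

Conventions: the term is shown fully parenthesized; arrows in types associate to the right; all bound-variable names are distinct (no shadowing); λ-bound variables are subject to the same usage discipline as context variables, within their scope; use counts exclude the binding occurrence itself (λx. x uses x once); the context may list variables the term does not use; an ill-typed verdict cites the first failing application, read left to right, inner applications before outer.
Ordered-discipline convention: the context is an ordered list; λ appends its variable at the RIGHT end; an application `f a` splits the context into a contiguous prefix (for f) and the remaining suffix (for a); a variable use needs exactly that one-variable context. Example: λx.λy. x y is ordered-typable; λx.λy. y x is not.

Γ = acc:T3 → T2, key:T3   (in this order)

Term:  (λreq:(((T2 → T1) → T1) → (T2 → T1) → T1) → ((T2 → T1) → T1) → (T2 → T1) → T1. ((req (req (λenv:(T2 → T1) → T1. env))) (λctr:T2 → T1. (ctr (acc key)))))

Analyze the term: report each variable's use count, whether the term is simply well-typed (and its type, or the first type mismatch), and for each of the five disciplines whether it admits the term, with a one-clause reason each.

use counts: acc ×1, key ×1, req (bound) ×2, env (bound) ×1, ctr (bound) ×1
order of uses: req, req, env, ctr, acc, key
typing: the term checks, with type ((((T2 → T1) → T1) → (T2 → T1) → T1) → ((T2 → T1) → T1) → (T2 → T1) → T1) → (T2 → T1) → T1
ordered ✗ (repeated use of req ×2)
linear ✗ (repeated use of req ×2)
affine ✗ (repeated use of req ×2)
relevant ✓ (at least one use each (acc, key, req, env, ctr))
unrestricted ✓ (simply typable at ((((T2 → T1) → T1) → (T2 → T1) → T1) → ((T2 → T1) → T1) → (T2 → T1) → T1) → (T2 → T1) → T1; W, C, E all held)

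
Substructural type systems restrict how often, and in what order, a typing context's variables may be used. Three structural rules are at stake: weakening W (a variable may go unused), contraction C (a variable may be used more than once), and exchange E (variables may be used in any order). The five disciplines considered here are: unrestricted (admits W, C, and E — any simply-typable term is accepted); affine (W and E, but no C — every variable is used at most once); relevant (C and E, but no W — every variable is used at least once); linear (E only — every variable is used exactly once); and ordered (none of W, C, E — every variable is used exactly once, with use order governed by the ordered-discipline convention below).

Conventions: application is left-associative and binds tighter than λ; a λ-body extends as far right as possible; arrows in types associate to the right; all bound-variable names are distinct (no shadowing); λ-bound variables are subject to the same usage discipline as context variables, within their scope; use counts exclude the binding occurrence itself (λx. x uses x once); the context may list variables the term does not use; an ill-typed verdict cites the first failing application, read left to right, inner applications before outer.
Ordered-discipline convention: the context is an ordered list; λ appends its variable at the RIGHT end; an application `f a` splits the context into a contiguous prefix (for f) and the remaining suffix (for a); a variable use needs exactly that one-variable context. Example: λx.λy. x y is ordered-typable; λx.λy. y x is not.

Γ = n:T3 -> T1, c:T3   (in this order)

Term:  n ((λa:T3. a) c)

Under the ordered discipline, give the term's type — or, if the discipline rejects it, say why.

term : T1
counts: n: 1×, c: 1×, a [bound]: 1×
use order (left to right): n, a, c
typing: ✓ — T1
all disciplines: ordered ✓ | linear ✓ | affine ✓ | relevant ✓ | unrestricted ✓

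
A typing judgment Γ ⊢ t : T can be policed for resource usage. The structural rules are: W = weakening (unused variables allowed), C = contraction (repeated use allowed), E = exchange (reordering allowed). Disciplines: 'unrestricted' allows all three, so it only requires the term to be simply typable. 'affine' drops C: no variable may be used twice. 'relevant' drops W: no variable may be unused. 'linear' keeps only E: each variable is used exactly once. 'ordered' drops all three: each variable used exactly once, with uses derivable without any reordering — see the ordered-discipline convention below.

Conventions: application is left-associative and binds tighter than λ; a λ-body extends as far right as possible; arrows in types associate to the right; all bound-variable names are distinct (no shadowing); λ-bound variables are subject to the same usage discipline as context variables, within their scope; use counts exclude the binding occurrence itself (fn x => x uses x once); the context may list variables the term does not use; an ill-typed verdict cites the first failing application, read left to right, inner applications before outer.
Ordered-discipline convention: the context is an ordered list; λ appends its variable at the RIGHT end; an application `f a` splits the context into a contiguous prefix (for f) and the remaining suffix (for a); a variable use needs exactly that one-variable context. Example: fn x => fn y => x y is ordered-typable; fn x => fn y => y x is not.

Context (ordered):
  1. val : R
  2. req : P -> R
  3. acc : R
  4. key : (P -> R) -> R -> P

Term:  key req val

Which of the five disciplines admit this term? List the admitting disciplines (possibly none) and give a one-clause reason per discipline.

admitting disciplines: affine, unrestricted
variable uses: val: 1×; req: 1×; acc: 0×; key: 1×
use order (left to right): key, req, val
typing: ✓ — P
ordered: ✗, acc left unused
linear: ✗, acc left unused
affine: ✓, no duplicate uses among val, req, acc, key
relevant: ✗, acc left unused
unrestricted: ✓, typability at P is all that's needed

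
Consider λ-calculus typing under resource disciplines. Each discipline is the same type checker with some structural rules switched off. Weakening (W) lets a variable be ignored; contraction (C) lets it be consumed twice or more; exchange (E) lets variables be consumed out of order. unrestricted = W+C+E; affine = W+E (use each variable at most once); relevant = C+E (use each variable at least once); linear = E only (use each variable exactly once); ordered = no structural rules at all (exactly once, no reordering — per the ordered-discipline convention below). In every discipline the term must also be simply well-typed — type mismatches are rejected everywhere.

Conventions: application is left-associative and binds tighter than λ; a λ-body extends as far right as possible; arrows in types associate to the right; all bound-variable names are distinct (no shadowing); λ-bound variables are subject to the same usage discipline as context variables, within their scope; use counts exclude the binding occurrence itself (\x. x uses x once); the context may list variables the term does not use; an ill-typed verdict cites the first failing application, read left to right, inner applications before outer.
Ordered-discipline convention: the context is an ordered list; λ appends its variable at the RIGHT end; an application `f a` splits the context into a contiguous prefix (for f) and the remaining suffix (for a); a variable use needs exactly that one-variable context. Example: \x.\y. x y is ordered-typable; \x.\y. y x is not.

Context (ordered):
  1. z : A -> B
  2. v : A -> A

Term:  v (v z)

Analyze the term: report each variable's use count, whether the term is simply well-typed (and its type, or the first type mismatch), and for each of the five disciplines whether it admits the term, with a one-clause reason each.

counts: z ×1; v ×2
order of uses: v, v, z
typing: ill-typed: an argument A -> B mismatches the expected A
ordered: ✗ — not simply typable
linear: ✗ — fails simple typing
affine: ✗ — a type mismatch blocks all five
relevant: ✗ — the type mismatch rejects it
unrestricted: ✗ — not simply typable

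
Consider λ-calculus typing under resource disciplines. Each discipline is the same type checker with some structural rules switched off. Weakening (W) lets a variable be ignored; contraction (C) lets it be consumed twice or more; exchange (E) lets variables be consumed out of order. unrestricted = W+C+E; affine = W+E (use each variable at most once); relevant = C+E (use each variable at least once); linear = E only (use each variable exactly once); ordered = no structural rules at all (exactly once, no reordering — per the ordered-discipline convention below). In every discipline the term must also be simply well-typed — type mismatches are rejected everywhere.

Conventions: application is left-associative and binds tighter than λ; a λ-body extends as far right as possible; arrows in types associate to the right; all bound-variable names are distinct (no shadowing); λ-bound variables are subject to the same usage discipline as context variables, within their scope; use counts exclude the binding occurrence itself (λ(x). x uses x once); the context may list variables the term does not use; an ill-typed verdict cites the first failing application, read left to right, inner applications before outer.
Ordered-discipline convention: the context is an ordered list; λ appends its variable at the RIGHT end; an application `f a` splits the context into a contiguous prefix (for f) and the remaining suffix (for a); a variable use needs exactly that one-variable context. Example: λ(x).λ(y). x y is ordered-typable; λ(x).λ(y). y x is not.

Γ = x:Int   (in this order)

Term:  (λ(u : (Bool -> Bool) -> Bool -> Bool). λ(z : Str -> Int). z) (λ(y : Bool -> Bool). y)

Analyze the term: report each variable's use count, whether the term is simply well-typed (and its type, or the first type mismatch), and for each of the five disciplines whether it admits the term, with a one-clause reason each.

counts: x=0, u (bound)=0, z (bound)=1, y (bound)=1
uses in reading order: z, y
typing: well-typed — term : (Str -> Int) -> Str -> Int
ordered: ✗, needs weakening: x, u unused
linear: ✗, needs weakening: x, u unused
affine: ✓, x, u, z, y: no repeats, contraction unneeded
relevant: ✗, needs weakening: x, u unused
unrestricted: ✓, simply typable at (Str -> Int) -> Str -> Int; W, C, E all held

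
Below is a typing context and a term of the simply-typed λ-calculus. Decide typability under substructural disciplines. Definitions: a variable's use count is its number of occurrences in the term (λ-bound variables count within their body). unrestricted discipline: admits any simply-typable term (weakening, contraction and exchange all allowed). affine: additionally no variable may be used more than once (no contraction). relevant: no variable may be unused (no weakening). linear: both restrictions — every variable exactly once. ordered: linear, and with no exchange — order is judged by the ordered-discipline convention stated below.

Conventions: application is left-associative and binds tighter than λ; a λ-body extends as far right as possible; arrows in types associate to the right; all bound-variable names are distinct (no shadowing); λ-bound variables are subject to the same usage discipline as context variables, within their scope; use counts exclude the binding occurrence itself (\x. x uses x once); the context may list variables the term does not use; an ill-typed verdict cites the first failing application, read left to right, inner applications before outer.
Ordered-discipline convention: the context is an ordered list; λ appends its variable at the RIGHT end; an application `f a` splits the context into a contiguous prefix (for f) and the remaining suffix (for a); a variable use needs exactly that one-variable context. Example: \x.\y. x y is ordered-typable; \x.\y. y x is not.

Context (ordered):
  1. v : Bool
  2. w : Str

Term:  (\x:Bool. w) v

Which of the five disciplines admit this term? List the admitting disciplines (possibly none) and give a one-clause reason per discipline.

admitted in: affine, unrestricted
variable uses: v ×1, w ×1, x [bound] ×0
left-to-right use order: w, v
typing: the term checks, with type Str
ordered ✗ (x left unused)
linear ✗ (x left unused)
affine ✓ (at most one use each (v, w, x))
relevant ✗ (x left unused)
unrestricted ✓ (simply typable at Str; W, C, E all held)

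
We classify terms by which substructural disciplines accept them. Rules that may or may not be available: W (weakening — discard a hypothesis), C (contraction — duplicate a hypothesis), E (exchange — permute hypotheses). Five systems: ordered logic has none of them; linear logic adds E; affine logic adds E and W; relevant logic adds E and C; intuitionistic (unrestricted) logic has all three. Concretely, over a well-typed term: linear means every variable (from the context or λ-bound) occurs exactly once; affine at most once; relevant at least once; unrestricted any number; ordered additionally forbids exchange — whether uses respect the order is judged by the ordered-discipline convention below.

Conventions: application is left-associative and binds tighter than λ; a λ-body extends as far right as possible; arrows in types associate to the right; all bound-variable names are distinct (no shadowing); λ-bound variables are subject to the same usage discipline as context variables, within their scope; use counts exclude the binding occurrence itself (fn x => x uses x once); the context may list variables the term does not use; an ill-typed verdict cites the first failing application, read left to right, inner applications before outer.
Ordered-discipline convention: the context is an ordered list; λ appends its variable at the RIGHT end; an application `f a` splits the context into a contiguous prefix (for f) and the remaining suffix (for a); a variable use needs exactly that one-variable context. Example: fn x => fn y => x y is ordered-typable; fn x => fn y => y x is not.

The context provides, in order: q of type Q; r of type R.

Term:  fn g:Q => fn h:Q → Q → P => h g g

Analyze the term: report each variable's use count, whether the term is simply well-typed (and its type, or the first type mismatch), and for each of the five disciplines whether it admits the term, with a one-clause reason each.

usage: q: 0, r: 0, g (λ-bound): 2, h (λ-bound): 1
use order (left to right): h, g, g
typing: well-typed at Q → (Q → Q → P) → P
ordered ✗ (uses contraction: g ×2; q, r never used (weakening))
linear ✗ (uses contraction: g ×2; q, r never used (weakening))
affine ✗ (uses contraction: g ×2)
relevant ✗ (q, r never used (weakening))
unrestricted ✓ (typability at Q → (Q → Q → P) → P is all that's needed)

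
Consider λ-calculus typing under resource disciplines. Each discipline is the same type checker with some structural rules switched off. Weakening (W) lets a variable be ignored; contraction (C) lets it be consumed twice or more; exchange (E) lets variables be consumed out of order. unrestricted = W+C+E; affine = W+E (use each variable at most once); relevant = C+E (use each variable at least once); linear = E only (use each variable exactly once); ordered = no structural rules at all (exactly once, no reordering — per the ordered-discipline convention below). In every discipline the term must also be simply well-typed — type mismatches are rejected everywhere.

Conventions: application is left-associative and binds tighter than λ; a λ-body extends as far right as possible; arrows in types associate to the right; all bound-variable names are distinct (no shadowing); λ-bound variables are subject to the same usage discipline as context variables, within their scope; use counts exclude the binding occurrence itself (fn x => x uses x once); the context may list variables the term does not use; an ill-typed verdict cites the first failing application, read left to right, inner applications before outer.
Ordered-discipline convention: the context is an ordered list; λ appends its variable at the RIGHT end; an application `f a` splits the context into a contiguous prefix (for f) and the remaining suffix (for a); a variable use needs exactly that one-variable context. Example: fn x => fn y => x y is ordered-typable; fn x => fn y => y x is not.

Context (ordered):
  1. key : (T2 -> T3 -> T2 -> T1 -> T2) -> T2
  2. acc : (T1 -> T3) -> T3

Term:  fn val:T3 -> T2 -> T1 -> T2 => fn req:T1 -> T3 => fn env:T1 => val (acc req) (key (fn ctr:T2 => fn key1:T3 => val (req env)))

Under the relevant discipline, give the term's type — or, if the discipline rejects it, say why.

not well-typed under relevant — needs weakening: ctr, key1 unused
counts: key ×1, acc ×1, val (λ-bound) ×2, req (λ-bound) ×2, env (λ-bound) ×1, ctr (λ-bound) ×0, key1 (λ-bound) ×0
order of uses: val, acc, req, key, val, req, env
typing: the term checks, with type (T3 -> T2 -> T1 -> T2) -> (T1 -> T3) -> T1 -> T1 -> T2
per-discipline verdicts: ordered ✗, linear ✗, affine ✗, relevant ✗, unrestricted ✓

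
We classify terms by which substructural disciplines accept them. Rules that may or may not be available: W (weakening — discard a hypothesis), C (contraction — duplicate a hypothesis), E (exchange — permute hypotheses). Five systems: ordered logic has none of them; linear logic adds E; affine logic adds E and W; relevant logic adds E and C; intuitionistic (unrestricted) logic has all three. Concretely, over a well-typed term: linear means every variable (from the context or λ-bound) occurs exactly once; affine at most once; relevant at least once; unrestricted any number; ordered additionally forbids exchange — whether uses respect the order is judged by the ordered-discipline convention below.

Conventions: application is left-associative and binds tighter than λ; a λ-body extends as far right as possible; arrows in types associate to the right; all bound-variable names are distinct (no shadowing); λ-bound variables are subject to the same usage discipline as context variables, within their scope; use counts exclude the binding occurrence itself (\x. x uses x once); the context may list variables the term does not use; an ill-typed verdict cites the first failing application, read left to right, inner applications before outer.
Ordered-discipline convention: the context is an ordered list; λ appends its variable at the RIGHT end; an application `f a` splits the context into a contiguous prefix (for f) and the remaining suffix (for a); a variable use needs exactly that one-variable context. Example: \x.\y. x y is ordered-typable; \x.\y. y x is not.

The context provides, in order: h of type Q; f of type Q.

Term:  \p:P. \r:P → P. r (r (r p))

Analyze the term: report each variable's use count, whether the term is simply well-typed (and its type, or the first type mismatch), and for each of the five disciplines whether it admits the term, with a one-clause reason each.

counts: h ×0, f ×0, p [bound] ×1, r [bound] ×3
left-to-right use order: r, r, r, p
typing: well-typed at P → (P → P) → P
ordered: ✗ — r ×3 used more than once (contraction); h, f never used (weakening)
linear: ✗ — r ×3 used more than once (contraction); h, f never used (weakening)
affine: ✗ — r ×3 used more than once (contraction)
relevant: ✗ — h, f never used (weakening)
unrestricted: ✓ — well-typed at P → (P → P) → P; no restrictions here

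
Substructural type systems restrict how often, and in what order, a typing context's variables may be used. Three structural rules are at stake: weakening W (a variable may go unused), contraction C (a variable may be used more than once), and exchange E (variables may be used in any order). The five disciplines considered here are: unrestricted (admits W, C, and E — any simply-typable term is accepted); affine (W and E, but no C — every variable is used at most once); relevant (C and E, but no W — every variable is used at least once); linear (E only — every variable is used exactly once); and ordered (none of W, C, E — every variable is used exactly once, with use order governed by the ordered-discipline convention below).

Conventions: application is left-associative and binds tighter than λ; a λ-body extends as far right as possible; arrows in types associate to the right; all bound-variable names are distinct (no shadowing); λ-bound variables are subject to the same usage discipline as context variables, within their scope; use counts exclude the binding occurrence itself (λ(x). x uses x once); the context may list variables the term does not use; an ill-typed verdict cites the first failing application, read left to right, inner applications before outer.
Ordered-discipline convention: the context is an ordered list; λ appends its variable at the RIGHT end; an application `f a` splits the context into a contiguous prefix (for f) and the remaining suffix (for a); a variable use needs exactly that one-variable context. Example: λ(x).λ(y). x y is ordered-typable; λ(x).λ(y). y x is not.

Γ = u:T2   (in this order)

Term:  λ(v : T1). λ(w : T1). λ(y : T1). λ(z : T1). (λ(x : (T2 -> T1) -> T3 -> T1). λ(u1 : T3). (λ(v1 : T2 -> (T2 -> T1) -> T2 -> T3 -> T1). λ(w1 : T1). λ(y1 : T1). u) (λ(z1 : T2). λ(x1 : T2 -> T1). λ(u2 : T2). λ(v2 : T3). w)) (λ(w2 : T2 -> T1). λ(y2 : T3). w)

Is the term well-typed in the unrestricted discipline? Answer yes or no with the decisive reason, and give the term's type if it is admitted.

yes — simply typable at T1 -> T1 -> T1 -> T1 -> T3 -> T1 -> T1 -> T2; W, C, E all held; term : T1 -> T1 -> T1 -> T1 -> T3 -> T1 -> T1 -> T2
variable uses: u=1; v (bound)=0; w (bound)=2; y (bound)=0; z (bound)=0; x (bound)=0; u1 (bound)=0; v1 (bound)=0; w1 (bound)=0; y1 (bound)=0; z1 (bound)=0; x1 (bound)=0; u2 (bound)=0; v2 (bound)=0; w2 (bound)=0; y2 (bound)=0
left-to-right use order: u, w, w
typing: well-typed — term : T1 -> T1 -> T1 -> T1 -> T3 -> T1 -> T1 -> T2
per-discipline verdicts: ordered ✗, linear ✗, affine ✗, relevant ✗, unrestricted ✓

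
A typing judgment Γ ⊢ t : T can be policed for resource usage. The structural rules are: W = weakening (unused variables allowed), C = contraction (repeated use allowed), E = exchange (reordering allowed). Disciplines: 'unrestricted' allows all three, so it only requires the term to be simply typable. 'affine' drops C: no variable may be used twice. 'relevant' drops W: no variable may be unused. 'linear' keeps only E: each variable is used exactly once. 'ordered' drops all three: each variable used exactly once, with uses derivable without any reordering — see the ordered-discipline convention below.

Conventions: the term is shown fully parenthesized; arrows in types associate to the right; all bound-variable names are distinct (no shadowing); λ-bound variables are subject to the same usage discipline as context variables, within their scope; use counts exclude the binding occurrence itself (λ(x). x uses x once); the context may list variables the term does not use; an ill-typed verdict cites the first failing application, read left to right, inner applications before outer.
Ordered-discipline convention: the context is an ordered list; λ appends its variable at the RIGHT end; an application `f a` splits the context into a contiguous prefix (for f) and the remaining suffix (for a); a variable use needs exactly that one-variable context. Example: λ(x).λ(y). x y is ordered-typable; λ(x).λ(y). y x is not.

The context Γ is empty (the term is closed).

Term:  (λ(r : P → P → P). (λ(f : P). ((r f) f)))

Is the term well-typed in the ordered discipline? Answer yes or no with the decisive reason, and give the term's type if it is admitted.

no — uses contraction: f ×2
variable uses: r (bound): 1×; f (bound): 2×
order of uses: r, f, f
typing: ✓ — (P → P → P) → P → P
across the five disciplines: ordered ✗ · linear ✗ · affine ✗ · relevant ✓ · unrestricted ✓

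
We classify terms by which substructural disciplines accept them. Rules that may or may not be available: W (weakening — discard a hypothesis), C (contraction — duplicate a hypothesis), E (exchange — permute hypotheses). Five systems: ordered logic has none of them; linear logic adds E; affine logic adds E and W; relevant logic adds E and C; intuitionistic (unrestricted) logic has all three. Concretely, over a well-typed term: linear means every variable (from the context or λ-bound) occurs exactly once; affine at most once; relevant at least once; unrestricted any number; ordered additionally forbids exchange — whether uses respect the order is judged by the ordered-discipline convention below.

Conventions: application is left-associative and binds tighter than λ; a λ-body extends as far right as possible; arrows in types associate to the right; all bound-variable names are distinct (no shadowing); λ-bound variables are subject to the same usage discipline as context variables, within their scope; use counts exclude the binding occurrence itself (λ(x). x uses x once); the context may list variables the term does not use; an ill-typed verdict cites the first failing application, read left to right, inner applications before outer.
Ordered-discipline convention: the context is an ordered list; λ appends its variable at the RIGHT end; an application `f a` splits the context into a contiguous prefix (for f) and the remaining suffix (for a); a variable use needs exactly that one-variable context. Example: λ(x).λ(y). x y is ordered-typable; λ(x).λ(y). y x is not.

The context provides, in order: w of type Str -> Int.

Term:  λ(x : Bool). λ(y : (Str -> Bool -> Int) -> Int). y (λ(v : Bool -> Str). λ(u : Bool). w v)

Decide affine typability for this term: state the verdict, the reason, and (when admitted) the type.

no — a type mismatch blocks all five
use counts: w ×1; x (λ-bound) ×0; y (λ-bound) ×1; v (λ-bound) ×1; u (λ-bound) ×0
order of uses: y, w, v
typing: ill-typed: a function awaiting Str gets Bool -> Str
summary: ordered ✗; linear ✗; affine ✗; relevant ✗; unrestricted ✗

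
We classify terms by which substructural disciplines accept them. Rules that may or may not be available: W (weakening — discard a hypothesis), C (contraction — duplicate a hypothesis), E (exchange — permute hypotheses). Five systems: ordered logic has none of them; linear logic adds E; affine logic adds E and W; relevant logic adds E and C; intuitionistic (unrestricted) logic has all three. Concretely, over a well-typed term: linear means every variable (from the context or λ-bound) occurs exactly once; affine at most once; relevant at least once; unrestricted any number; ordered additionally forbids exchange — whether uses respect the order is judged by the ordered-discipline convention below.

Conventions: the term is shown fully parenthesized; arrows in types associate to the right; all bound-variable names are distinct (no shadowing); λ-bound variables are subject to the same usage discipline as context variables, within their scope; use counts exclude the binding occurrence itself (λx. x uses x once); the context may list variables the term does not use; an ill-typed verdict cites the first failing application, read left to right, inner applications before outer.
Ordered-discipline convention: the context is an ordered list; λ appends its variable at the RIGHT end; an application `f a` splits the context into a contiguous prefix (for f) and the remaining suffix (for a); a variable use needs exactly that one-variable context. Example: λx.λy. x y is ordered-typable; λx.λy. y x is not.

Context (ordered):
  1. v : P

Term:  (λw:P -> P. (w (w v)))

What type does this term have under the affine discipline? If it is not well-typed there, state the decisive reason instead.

not well-typed under affine — repeated use of w ×2
use counts: v ×1; w [bound] ×2
use order (left to right): w, w, v
typing: the term checks, with type (P -> P) -> P
across the five disciplines: ordered ✗; linear ✗; affine ✗; relevant ✓; unrestricted ✓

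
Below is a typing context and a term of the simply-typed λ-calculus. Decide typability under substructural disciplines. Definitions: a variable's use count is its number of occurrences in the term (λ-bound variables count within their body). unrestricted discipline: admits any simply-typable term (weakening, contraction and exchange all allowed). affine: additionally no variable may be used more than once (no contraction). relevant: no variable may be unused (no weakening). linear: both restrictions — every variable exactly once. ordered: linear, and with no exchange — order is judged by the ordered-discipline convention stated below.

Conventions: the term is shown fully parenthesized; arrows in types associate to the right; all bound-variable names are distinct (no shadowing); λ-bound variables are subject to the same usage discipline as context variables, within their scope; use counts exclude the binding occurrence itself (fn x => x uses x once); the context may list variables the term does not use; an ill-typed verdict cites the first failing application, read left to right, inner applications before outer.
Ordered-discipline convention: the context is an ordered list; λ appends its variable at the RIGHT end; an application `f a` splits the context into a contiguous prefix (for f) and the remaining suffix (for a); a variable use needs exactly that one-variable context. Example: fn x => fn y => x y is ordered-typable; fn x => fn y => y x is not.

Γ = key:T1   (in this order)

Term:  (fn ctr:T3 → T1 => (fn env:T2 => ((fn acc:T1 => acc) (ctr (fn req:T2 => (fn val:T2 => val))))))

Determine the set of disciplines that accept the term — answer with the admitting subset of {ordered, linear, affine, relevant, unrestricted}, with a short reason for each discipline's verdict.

admitted by: none
use counts: key: 0×; ctr (bound): 1×; env (bound): 0×; acc (bound): 1×; req (bound): 0×; val (bound): 1×
uses in reading order: acc, ctr, val
typing: ill-typed: an argument T2 → T2 → T2 mismatches the expected T3
ordered ✗ (not simply typable)
linear ✗ (fails simple typing)
affine ✗ (a type mismatch blocks all five)
relevant ✗ (the type mismatch rejects it)
unrestricted ✗ (not simply typable)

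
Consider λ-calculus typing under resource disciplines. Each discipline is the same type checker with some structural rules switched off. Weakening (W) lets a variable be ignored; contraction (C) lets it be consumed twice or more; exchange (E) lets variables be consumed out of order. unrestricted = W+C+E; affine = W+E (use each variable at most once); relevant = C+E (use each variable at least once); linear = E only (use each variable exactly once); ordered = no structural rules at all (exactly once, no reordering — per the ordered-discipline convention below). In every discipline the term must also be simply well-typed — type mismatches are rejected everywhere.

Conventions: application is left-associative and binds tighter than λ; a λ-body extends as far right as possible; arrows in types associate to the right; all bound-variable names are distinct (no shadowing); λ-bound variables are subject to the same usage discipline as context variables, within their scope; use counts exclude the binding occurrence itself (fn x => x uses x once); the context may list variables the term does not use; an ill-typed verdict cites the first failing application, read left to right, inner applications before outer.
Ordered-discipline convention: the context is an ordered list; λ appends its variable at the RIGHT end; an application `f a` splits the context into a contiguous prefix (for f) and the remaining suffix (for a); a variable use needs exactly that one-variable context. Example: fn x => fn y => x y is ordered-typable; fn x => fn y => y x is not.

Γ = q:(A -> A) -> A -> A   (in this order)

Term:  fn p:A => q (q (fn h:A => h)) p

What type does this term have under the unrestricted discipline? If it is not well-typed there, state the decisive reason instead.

term : A -> A
usage: q: 2, p (λ-bound): 1, h (λ-bound): 1
uses in reading order: q, q, h, p
typing: well-typed — term : A -> A
per-discipline verdicts: ordered ✗ | linear ✗ | affine ✗ | relevant ✓ | unrestricted ✓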